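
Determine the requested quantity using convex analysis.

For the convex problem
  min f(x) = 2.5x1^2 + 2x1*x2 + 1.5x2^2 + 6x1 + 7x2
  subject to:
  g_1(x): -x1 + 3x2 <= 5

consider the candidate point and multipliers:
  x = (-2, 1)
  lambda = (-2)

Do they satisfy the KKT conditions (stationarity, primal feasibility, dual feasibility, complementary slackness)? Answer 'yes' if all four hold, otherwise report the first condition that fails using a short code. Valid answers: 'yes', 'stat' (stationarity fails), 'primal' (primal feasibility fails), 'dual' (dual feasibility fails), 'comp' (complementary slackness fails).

Gradient of f: grad f(x) = Q x + c = (-2, 6)
Constraint values g_i(x) = a_i^T x - b_i:
  g_1((-2, 1)) = 0
Stationarity residual: grad f(x) + sum_i lambda_i a_i = (0, 0)
  -> stationarity OK
Primal feasibility (all g_i <= 0): OK
Dual feasibility (all lambda_i >= 0): FAILS
Complementary slackness (lambda_i * g_i(x) = 0 for all i): OK

Verdict: the first failing condition is dual_feasibility -> dual.

dual


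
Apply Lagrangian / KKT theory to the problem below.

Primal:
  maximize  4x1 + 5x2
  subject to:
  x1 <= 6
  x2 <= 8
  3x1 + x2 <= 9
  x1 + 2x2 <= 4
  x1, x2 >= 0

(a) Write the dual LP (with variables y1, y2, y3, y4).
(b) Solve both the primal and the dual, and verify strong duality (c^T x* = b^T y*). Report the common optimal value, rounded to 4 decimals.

The standard primal-dual pair for 'max c^T x s.t. A x <= b, x >= 0' is:
  Dual:  min b^T y  s.t.  A^T y >= c,  y >= 0.

So the dual LP is:
  minimize  6y1 + 8y2 + 9y3 + 4y4
  subject to:
    y1 + 3y3 + y4 >= 4
    y2 + y3 + 2y4 >= 5
    y1, y2, y3, y4 >= 0

Solving the primal: x* = (2.8, 0.6).
  primal value c^T x* = 14.2.
Solving the dual: y* = (0, 0, 0.6, 2.2).
  dual value b^T y* = 14.2.
Strong duality: c^T x* = b^T y*. Confirmed.

14.2


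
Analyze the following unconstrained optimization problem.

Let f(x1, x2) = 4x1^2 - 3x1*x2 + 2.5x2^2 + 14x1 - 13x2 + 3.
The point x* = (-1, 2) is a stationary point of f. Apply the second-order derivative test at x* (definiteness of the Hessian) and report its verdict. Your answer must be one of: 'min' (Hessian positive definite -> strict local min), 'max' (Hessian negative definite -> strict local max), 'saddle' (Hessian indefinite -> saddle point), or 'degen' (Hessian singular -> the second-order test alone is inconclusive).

Compute the Hessian H = grad^2 f:
  H = [[8, -3], [-3, 5]]
Verify stationarity: grad f(x*) = H x* + g = (0, 0).
Eigenvalues of H: 3.1459, 9.8541.
Both eigenvalues > 0, so H is positive definite -> x* is a strict local min.

min


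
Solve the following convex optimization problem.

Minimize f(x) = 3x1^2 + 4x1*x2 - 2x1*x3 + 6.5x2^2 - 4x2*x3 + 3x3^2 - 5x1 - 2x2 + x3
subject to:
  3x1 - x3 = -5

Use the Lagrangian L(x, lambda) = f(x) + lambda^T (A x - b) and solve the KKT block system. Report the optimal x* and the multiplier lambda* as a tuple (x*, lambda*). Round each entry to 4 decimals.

Form the Lagrangian:
  L(x, lambda) = (1/2) x^T Q x + c^T x + lambda^T (A x - b)
Stationarity (grad_x L = 0): Q x + c + A^T lambda = 0.
Primal feasibility: A x = b.

This gives the KKT block system:
  [ Q   A^T ] [ x     ]   [-c ]
  [ A    0  ] [ lambda ] = [ b ]

Solving the linear system:
  x*      = (-1.4964, 0.7714, 0.5107)
  lambda* = (3.9714)
  f(x*)   = 13.1536

x* = (-1.4964, 0.7714, 0.5107), lambda* = (3.9714)


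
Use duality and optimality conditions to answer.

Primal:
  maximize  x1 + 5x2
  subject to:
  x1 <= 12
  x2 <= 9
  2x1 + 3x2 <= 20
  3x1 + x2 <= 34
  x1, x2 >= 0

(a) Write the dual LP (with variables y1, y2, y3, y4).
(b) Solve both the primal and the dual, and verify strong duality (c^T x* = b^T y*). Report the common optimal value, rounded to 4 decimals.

The standard primal-dual pair for 'max c^T x s.t. A x <= b, x >= 0' is:
  Dual:  min b^T y  s.t.  A^T y >= c,  y >= 0.

So the dual LP is:
  minimize  12y1 + 9y2 + 20y3 + 34y4
  subject to:
    y1 + 2y3 + 3y4 >= 1
    y2 + 3y3 + y4 >= 5
    y1, y2, y3, y4 >= 0

Solving the primal: x* = (0, 6.6667).
  primal value c^T x* = 33.3333.
Solving the dual: y* = (0, 0, 1.6667, 0).
  dual value b^T y* = 33.3333.
Strong duality: c^T x* = b^T y*. Confirmed.

33.3333


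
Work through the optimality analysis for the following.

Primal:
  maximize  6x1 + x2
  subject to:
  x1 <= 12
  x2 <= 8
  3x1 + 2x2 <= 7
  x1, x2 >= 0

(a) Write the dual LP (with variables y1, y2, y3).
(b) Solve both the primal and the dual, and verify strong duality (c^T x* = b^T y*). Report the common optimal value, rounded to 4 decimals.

The standard primal-dual pair for 'max c^T x s.t. A x <= b, x >= 0' is:
  Dual:  min b^T y  s.t.  A^T y >= c,  y >= 0.

So the dual LP is:
  minimize  12y1 + 8y2 + 7y3
  subject to:
    y1 + 3y3 >= 6
    y2 + 2y3 >= 1
    y1, y2, y3 >= 0

Solving the primal: x* = (2.3333, 0).
  primal value c^T x* = 14.
Solving the dual: y* = (0, 0, 2).
  dual value b^T y* = 14.
Strong duality: c^T x* = b^T y*. Confirmed.

14


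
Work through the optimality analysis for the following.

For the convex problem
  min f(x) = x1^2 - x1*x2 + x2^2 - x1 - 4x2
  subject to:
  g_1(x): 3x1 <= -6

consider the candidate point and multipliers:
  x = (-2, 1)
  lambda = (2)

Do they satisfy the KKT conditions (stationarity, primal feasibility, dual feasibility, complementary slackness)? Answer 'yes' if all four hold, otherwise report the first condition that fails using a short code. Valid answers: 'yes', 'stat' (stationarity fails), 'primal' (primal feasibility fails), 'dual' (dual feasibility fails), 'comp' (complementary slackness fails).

Gradient of f: grad f(x) = Q x + c = (-6, 0)
Constraint values g_i(x) = a_i^T x - b_i:
  g_1((-2, 1)) = 0
Stationarity residual: grad f(x) + sum_i lambda_i a_i = (0, 0)
  -> stationarity OK
Primal feasibility (all g_i <= 0): OK
Dual feasibility (all lambda_i >= 0): OK
Complementary slackness (lambda_i * g_i(x) = 0 for all i): OK

Verdict: yes, KKT holds.

yes


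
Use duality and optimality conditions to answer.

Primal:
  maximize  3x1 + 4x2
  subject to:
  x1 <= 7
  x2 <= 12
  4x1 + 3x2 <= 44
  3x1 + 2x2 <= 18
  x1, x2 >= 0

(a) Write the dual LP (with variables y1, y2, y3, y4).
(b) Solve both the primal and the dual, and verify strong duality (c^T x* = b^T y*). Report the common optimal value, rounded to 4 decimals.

The standard primal-dual pair for 'max c^T x s.t. A x <= b, x >= 0' is:
  Dual:  min b^T y  s.t.  A^T y >= c,  y >= 0.

So the dual LP is:
  minimize  7y1 + 12y2 + 44y3 + 18y4
  subject to:
    y1 + 4y3 + 3y4 >= 3
    y2 + 3y3 + 2y4 >= 4
    y1, y2, y3, y4 >= 0

Solving the primal: x* = (0, 9).
  primal value c^T x* = 36.
Solving the dual: y* = (0, 0, 0, 2).
  dual value b^T y* = 36.
Strong duality: c^T x* = b^T y*. Confirmed.

36


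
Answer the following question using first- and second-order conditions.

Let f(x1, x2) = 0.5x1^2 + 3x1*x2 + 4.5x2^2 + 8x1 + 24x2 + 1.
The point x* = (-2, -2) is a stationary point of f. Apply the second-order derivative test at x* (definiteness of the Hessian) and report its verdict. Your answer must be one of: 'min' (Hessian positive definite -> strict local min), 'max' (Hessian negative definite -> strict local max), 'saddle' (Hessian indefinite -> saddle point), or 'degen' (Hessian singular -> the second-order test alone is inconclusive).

Compute the Hessian H = grad^2 f:
  H = [[1, 3], [3, 9]]
Verify stationarity: grad f(x*) = H x* + g = (0, 0).
Eigenvalues of H: 0, 10.
H has a zero eigenvalue (singular; positive semidefinite but not definite), so H is neither positive definite, negative definite, nor indefinite. The second-order test alone is inconclusive -> degen.
(Indeed, f is constant along the null direction of H through x*, so x* is not a strict local extremum.)

degen


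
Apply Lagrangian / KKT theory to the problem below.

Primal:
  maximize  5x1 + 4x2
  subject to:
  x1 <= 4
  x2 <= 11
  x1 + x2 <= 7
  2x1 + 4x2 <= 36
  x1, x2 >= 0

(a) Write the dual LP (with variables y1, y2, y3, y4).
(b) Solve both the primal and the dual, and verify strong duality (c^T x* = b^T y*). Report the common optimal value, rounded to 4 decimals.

The standard primal-dual pair for 'max c^T x s.t. A x <= b, x >= 0' is:
  Dual:  min b^T y  s.t.  A^T y >= c,  y >= 0.

So the dual LP is:
  minimize  4y1 + 11y2 + 7y3 + 36y4
  subject to:
    y1 + y3 + 2y4 >= 5
    y2 + y3 + 4y4 >= 4
    y1, y2, y3, y4 >= 0

Solving the primal: x* = (4, 3).
  primal value c^T x* = 32.
Solving the dual: y* = (1, 0, 4, 0).
  dual value b^T y* = 32.
Strong duality: c^T x* = b^T y*. Confirmed.

32


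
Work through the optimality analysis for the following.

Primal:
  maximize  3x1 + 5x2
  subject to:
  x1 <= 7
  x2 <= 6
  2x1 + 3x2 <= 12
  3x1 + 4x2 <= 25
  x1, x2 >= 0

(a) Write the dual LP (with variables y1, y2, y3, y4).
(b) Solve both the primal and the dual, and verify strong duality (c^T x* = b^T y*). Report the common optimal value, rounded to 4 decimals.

The standard primal-dual pair for 'max c^T x s.t. A x <= b, x >= 0' is:
  Dual:  min b^T y  s.t.  A^T y >= c,  y >= 0.

So the dual LP is:
  minimize  7y1 + 6y2 + 12y3 + 25y4
  subject to:
    y1 + 2y3 + 3y4 >= 3
    y2 + 3y3 + 4y4 >= 5
    y1, y2, y3, y4 >= 0

Solving the primal: x* = (0, 4).
  primal value c^T x* = 20.
Solving the dual: y* = (0, 0, 1.6667, 0).
  dual value b^T y* = 20.
Strong duality: c^T x* = b^T y*. Confirmed.

20


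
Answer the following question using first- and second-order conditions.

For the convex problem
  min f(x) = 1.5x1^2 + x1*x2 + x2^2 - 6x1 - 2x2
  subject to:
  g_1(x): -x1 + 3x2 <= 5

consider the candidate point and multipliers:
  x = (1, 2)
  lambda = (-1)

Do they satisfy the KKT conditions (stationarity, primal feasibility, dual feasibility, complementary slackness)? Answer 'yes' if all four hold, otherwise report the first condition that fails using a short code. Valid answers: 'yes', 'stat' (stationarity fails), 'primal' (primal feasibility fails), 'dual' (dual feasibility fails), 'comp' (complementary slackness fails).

Gradient of f: grad f(x) = Q x + c = (-1, 3)
Constraint values g_i(x) = a_i^T x - b_i:
  g_1((1, 2)) = 0
Stationarity residual: grad f(x) + sum_i lambda_i a_i = (0, 0)
  -> stationarity OK
Primal feasibility (all g_i <= 0): OK
Dual feasibility (all lambda_i >= 0): FAILS
Complementary slackness (lambda_i * g_i(x) = 0 for all i): OK

Verdict: the first failing condition is dual_feasibility -> dual.

dual


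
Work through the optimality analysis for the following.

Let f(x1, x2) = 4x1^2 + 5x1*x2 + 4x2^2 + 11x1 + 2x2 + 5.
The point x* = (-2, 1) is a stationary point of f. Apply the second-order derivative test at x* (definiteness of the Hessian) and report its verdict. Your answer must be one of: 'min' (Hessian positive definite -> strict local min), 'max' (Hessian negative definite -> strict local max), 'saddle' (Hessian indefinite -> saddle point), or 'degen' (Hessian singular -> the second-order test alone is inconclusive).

Compute the Hessian H = grad^2 f:
  H = [[8, 5], [5, 8]]
Verify stationarity: grad f(x*) = H x* + g = (0, 0).
Eigenvalues of H: 3, 13.
Both eigenvalues > 0, so H is positive definite -> x* is a strict local min.

min


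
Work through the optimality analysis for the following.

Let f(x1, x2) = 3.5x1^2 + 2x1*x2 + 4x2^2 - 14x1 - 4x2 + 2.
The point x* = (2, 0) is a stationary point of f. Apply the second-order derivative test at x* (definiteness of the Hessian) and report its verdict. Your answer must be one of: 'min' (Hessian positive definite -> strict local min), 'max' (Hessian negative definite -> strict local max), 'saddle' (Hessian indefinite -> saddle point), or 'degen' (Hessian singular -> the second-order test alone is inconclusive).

Compute the Hessian H = grad^2 f:
  H = [[7, 2], [2, 8]]
Verify stationarity: grad f(x*) = H x* + g = (0, 0).
Eigenvalues of H: 5.4384, 9.5616.
Both eigenvalues > 0, so H is positive definite -> x* is a strict local min.

min


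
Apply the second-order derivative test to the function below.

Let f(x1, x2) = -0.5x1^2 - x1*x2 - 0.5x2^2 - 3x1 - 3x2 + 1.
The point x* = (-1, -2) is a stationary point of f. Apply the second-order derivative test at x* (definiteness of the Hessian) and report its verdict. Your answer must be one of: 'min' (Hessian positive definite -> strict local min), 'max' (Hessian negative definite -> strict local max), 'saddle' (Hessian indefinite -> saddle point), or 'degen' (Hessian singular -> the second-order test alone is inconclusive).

Compute the Hessian H = grad^2 f:
  H = [[-1, -1], [-1, -1]]
Verify stationarity: grad f(x*) = H x* + g = (0, 0).
Eigenvalues of H: -2, 0.
H has a zero eigenvalue (singular; negative semidefinite but not definite), so H is neither positive definite, negative definite, nor indefinite. The second-order test alone is inconclusive -> degen.
(Indeed, f is constant along the null direction of H through x*, so x* is not a strict local extremum.)

degen


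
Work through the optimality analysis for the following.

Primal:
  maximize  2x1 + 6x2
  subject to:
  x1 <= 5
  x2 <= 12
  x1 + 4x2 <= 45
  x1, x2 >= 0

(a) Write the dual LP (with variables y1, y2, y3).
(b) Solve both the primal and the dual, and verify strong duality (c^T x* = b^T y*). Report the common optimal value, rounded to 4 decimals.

The standard primal-dual pair for 'max c^T x s.t. A x <= b, x >= 0' is:
  Dual:  min b^T y  s.t.  A^T y >= c,  y >= 0.

So the dual LP is:
  minimize  5y1 + 12y2 + 45y3
  subject to:
    y1 + y3 >= 2
    y2 + 4y3 >= 6
    y1, y2, y3 >= 0

Solving the primal: x* = (5, 10).
  primal value c^T x* = 70.
Solving the dual: y* = (0.5, 0, 1.5).
  dual value b^T y* = 70.
Strong duality: c^T x* = b^T y*. Confirmed.

70


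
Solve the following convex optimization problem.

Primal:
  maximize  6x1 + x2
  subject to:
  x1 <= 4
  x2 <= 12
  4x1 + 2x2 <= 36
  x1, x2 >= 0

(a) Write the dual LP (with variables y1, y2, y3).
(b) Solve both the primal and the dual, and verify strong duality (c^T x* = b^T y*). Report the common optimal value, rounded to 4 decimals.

The standard primal-dual pair for 'max c^T x s.t. A x <= b, x >= 0' is:
  Dual:  min b^T y  s.t.  A^T y >= c,  y >= 0.

So the dual LP is:
  minimize  4y1 + 12y2 + 36y3
  subject to:
    y1 + 4y3 >= 6
    y2 + 2y3 >= 1
    y1, y2, y3 >= 0

Solving the primal: x* = (4, 10).
  primal value c^T x* = 34.
Solving the dual: y* = (4, 0, 0.5).
  dual value b^T y* = 34.
Strong duality: c^T x* = b^T y*. Confirmed.

34


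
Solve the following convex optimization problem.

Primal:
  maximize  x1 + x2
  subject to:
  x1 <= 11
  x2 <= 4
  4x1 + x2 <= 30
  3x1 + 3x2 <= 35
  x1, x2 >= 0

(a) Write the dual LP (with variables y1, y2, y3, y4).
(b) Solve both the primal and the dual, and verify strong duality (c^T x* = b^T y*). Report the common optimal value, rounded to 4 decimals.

The standard primal-dual pair for 'max c^T x s.t. A x <= b, x >= 0' is:
  Dual:  min b^T y  s.t.  A^T y >= c,  y >= 0.

So the dual LP is:
  minimize  11y1 + 4y2 + 30y3 + 35y4
  subject to:
    y1 + 4y3 + 3y4 >= 1
    y2 + y3 + 3y4 >= 1
    y1, y2, y3, y4 >= 0

Solving the primal: x* = (6.5, 4).
  primal value c^T x* = 10.5.
Solving the dual: y* = (0, 0.75, 0.25, 0).
  dual value b^T y* = 10.5.
Strong duality: c^T x* = b^T y*. Confirmed.

10.5


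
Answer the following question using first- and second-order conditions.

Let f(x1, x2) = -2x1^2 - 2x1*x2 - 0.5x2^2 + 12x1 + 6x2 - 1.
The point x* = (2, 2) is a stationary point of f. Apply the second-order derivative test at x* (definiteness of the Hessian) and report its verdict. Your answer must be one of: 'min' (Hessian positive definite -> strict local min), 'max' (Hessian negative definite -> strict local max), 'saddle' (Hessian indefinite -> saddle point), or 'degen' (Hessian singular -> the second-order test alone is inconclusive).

Compute the Hessian H = grad^2 f:
  H = [[-4, -2], [-2, -1]]
Verify stationarity: grad f(x*) = H x* + g = (0, 0).
Eigenvalues of H: -5, 0.
H has a zero eigenvalue (singular; negative semidefinite but not definite), so H is neither positive definite, negative definite, nor indefinite. The second-order test alone is inconclusive -> degen.
(Indeed, f is constant along the null direction of H through x*, so x* is not a strict local extremum.)

degen


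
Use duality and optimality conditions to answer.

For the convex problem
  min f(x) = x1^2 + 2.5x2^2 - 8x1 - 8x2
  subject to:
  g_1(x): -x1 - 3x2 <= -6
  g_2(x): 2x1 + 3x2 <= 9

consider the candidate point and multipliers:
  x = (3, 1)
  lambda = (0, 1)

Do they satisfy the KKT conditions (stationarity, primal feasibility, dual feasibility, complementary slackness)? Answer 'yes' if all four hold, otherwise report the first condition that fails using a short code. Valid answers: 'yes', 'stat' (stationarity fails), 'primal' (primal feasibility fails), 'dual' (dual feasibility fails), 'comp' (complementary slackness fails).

Gradient of f: grad f(x) = Q x + c = (-2, -3)
Constraint values g_i(x) = a_i^T x - b_i:
  g_1((3, 1)) = 0
  g_2((3, 1)) = 0
Stationarity residual: grad f(x) + sum_i lambda_i a_i = (0, 0)
  -> stationarity OK
Primal feasibility (all g_i <= 0): OK
Dual feasibility (all lambda_i >= 0): OK
Complementary slackness (lambda_i * g_i(x) = 0 for all i): OK

Verdict: yes, KKT holds.

yes


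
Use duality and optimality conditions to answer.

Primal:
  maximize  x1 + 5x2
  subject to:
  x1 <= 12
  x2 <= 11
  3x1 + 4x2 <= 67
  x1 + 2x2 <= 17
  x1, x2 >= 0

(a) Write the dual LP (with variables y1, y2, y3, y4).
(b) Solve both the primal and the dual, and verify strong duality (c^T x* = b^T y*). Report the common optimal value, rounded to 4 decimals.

The standard primal-dual pair for 'max c^T x s.t. A x <= b, x >= 0' is:
  Dual:  min b^T y  s.t.  A^T y >= c,  y >= 0.

So the dual LP is:
  minimize  12y1 + 11y2 + 67y3 + 17y4
  subject to:
    y1 + 3y3 + y4 >= 1
    y2 + 4y3 + 2y4 >= 5
    y1, y2, y3, y4 >= 0

Solving the primal: x* = (0, 8.5).
  primal value c^T x* = 42.5.
Solving the dual: y* = (0, 0, 0, 2.5).
  dual value b^T y* = 42.5.
Strong duality: c^T x* = b^T y*. Confirmed.

42.5


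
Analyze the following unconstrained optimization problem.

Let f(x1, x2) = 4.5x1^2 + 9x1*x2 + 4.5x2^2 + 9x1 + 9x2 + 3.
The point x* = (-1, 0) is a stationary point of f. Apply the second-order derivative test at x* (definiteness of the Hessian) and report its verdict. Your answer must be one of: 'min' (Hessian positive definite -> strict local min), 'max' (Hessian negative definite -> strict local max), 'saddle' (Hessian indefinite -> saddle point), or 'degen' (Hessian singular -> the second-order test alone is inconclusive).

Compute the Hessian H = grad^2 f:
  H = [[9, 9], [9, 9]]
Verify stationarity: grad f(x*) = H x* + g = (0, 0).
Eigenvalues of H: 0, 18.
H has a zero eigenvalue (singular; positive semidefinite but not definite), so H is neither positive definite, negative definite, nor indefinite. The second-order test alone is inconclusive -> degen.
(Indeed, f is constant along the null direction of H through x*, so x* is not a strict local extremum.)

degen


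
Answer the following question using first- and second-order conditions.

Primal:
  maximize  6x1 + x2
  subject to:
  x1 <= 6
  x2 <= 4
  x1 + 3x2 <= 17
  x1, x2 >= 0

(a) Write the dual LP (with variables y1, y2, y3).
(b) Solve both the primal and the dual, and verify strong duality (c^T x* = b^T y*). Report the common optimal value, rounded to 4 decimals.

The standard primal-dual pair for 'max c^T x s.t. A x <= b, x >= 0' is:
  Dual:  min b^T y  s.t.  A^T y >= c,  y >= 0.

So the dual LP is:
  minimize  6y1 + 4y2 + 17y3
  subject to:
    y1 + y3 >= 6
    y2 + 3y3 >= 1
    y1, y2, y3 >= 0

Solving the primal: x* = (6, 3.6667).
  primal value c^T x* = 39.6667.
Solving the dual: y* = (5.6667, 0, 0.3333).
  dual value b^T y* = 39.6667.
Strong duality: c^T x* = b^T y*. Confirmed.

39.6667


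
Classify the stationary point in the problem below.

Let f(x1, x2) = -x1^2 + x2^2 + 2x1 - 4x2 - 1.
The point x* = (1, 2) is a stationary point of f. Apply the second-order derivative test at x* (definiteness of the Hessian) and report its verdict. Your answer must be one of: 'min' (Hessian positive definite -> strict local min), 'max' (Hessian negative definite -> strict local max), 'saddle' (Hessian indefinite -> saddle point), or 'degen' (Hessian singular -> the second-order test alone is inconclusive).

Compute the Hessian H = grad^2 f:
  H = [[-2, 0], [0, 2]]
Verify stationarity: grad f(x*) = H x* + g = (0, 0).
Eigenvalues of H: -2, 2.
Eigenvalues have mixed signs, so H is indefinite -> x* is a saddle point.

saddle


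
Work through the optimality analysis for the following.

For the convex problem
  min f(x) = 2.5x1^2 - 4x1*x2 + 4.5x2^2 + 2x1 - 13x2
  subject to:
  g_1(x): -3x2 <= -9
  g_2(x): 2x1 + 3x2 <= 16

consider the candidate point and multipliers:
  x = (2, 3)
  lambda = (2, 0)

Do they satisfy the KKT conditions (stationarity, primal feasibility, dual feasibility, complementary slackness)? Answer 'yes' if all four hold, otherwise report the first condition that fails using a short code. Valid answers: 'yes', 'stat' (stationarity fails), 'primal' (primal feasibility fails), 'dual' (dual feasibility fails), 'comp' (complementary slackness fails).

Gradient of f: grad f(x) = Q x + c = (0, 6)
Constraint values g_i(x) = a_i^T x - b_i:
  g_1((2, 3)) = 0
  g_2((2, 3)) = -3
Stationarity residual: grad f(x) + sum_i lambda_i a_i = (0, 0)
  -> stationarity OK
Primal feasibility (all g_i <= 0): OK
Dual feasibility (all lambda_i >= 0): OK
Complementary slackness (lambda_i * g_i(x) = 0 for all i): OK

Verdict: yes, KKT holds.

yes


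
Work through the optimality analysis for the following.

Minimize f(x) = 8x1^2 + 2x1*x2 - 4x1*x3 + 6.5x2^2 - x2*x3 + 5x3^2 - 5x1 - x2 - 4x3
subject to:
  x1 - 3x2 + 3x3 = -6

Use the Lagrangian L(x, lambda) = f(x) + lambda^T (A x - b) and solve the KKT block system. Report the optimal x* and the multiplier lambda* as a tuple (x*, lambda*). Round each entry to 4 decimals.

Form the Lagrangian:
  L(x, lambda) = (1/2) x^T Q x + c^T x + lambda^T (A x - b)
Stationarity (grad_x L = 0): Q x + c + A^T lambda = 0.
Primal feasibility: A x = b.

This gives the KKT block system:
  [ Q   A^T ] [ x     ]   [-c ]
  [ A    0  ] [ lambda ] = [ b ]

Solving the linear system:
  x*      = (-0.2972, 1.0245, -0.8765)
  lambda* = (4.2001)
  f(x*)   = 14.584

x* = (-0.2972, 1.0245, -0.8765), lambda* = (4.2001)


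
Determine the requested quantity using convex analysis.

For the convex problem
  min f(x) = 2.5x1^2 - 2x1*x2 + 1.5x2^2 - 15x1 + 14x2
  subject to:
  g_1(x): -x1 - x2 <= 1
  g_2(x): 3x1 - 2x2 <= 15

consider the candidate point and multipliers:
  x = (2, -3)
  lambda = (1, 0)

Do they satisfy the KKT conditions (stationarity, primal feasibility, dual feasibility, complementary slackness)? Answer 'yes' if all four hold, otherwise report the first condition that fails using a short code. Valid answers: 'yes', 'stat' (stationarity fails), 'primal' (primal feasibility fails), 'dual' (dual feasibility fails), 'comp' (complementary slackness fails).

Gradient of f: grad f(x) = Q x + c = (1, 1)
Constraint values g_i(x) = a_i^T x - b_i:
  g_1((2, -3)) = 0
  g_2((2, -3)) = -3
Stationarity residual: grad f(x) + sum_i lambda_i a_i = (0, 0)
  -> stationarity OK
Primal feasibility (all g_i <= 0): OK
Dual feasibility (all lambda_i >= 0): OK
Complementary slackness (lambda_i * g_i(x) = 0 for all i): OK

Verdict: yes, KKT holds.

yes


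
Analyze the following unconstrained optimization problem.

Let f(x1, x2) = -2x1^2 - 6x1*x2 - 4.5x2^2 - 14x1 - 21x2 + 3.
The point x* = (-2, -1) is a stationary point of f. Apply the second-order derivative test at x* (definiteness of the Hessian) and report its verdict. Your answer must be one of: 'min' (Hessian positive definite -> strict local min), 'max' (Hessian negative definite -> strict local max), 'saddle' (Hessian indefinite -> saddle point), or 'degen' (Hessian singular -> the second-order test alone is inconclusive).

Compute the Hessian H = grad^2 f:
  H = [[-4, -6], [-6, -9]]
Verify stationarity: grad f(x*) = H x* + g = (0, 0).
Eigenvalues of H: -13, 0.
H has a zero eigenvalue (singular; negative semidefinite but not definite), so H is neither positive definite, negative definite, nor indefinite. The second-order test alone is inconclusive -> degen.
(Indeed, f is constant along the null direction of H through x*, so x* is not a strict local extremum.)

degen


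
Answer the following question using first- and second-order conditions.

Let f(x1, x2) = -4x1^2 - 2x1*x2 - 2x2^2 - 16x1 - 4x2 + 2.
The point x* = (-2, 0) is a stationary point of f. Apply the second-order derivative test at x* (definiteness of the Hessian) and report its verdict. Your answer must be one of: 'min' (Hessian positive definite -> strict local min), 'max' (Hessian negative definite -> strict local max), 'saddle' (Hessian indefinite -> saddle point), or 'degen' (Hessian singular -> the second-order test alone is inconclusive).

Compute the Hessian H = grad^2 f:
  H = [[-8, -2], [-2, -4]]
Verify stationarity: grad f(x*) = H x* + g = (0, 0).
Eigenvalues of H: -8.8284, -3.1716.
Both eigenvalues < 0, so H is negative definite -> x* is a strict local max.

max


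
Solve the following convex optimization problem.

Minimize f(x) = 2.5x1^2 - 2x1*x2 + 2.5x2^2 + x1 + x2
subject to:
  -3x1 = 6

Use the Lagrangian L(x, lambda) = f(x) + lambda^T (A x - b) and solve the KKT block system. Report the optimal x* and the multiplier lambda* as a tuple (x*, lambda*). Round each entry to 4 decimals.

Form the Lagrangian:
  L(x, lambda) = (1/2) x^T Q x + c^T x + lambda^T (A x - b)
Stationarity (grad_x L = 0): Q x + c + A^T lambda = 0.
Primal feasibility: A x = b.

This gives the KKT block system:
  [ Q   A^T ] [ x     ]   [-c ]
  [ A    0  ] [ lambda ] = [ b ]

Solving the linear system:
  x*      = (-2, -1)
  lambda* = (-2.3333)
  f(x*)   = 5.5

x* = (-2, -1), lambda* = (-2.3333)


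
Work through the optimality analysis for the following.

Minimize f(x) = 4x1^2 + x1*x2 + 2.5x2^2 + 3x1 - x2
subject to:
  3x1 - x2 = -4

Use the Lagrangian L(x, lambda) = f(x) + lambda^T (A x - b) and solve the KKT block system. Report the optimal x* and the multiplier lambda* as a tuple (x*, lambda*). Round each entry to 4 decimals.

Form the Lagrangian:
  L(x, lambda) = (1/2) x^T Q x + c^T x + lambda^T (A x - b)
Stationarity (grad_x L = 0): Q x + c + A^T lambda = 0.
Primal feasibility: A x = b.

This gives the KKT block system:
  [ Q   A^T ] [ x     ]   [-c ]
  [ A    0  ] [ lambda ] = [ b ]

Solving the linear system:
  x*      = (-1.0847, 0.7458)
  lambda* = (1.6441)
  f(x*)   = 1.2881

x* = (-1.0847, 0.7458), lambda* = (1.6441)


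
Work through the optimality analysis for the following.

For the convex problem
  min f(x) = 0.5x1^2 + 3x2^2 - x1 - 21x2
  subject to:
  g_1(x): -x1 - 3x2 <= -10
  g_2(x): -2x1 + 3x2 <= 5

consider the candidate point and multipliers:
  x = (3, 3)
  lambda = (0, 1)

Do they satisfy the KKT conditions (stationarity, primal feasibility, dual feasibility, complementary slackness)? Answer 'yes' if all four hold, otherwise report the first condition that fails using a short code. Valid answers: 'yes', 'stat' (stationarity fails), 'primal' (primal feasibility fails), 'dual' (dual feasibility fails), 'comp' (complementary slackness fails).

Gradient of f: grad f(x) = Q x + c = (2, -3)
Constraint values g_i(x) = a_i^T x - b_i:
  g_1((3, 3)) = -2
  g_2((3, 3)) = -2
Stationarity residual: grad f(x) + sum_i lambda_i a_i = (0, 0)
  -> stationarity OK
Primal feasibility (all g_i <= 0): OK
Dual feasibility (all lambda_i >= 0): OK
Complementary slackness (lambda_i * g_i(x) = 0 for all i): FAILS

Verdict: the first failing condition is complementary_slackness -> comp.

comp


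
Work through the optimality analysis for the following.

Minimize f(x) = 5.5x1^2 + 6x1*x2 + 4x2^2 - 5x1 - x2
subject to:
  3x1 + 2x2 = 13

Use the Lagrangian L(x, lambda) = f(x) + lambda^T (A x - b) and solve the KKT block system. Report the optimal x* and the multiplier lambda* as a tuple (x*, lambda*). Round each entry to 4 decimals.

Form the Lagrangian:
  L(x, lambda) = (1/2) x^T Q x + c^T x + lambda^T (A x - b)
Stationarity (grad_x L = 0): Q x + c + A^T lambda = 0.
Primal feasibility: A x = b.

This gives the KKT block system:
  [ Q   A^T ] [ x     ]   [-c ]
  [ A    0  ] [ lambda ] = [ b ]

Solving the linear system:
  x*      = (3.8636, 0.7045)
  lambda* = (-13.9091)
  f(x*)   = 80.3977

x* = (3.8636, 0.7045), lambda* = (-13.9091)


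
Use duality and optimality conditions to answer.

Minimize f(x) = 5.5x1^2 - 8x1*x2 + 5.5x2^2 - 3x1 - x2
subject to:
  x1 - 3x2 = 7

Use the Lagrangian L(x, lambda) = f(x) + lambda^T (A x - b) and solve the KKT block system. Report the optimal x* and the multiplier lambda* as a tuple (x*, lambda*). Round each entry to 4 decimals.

Form the Lagrangian:
  L(x, lambda) = (1/2) x^T Q x + c^T x + lambda^T (A x - b)
Stationarity (grad_x L = 0): Q x + c + A^T lambda = 0.
Primal feasibility: A x = b.

This gives the KKT block system:
  [ Q   A^T ] [ x     ]   [-c ]
  [ A    0  ] [ lambda ] = [ b ]

Solving the linear system:
  x*      = (-0.9839, -2.6613)
  lambda* = (-7.4677)
  f(x*)   = 28.9435

x* = (-0.9839, -2.6613), lambda* = (-7.4677)


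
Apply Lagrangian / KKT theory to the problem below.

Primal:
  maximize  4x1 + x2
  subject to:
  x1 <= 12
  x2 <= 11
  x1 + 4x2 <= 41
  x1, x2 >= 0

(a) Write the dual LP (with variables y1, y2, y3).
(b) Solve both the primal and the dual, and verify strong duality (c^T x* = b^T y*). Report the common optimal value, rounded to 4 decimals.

The standard primal-dual pair for 'max c^T x s.t. A x <= b, x >= 0' is:
  Dual:  min b^T y  s.t.  A^T y >= c,  y >= 0.

So the dual LP is:
  minimize  12y1 + 11y2 + 41y3
  subject to:
    y1 + y3 >= 4
    y2 + 4y3 >= 1
    y1, y2, y3 >= 0

Solving the primal: x* = (12, 7.25).
  primal value c^T x* = 55.25.
Solving the dual: y* = (3.75, 0, 0.25).
  dual value b^T y* = 55.25.
Strong duality: c^T x* = b^T y*. Confirmed.

55.25


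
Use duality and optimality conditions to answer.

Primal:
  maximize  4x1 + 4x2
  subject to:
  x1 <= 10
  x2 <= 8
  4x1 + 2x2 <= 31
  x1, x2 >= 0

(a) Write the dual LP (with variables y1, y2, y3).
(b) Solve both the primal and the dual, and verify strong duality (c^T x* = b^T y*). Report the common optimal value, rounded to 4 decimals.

The standard primal-dual pair for 'max c^T x s.t. A x <= b, x >= 0' is:
  Dual:  min b^T y  s.t.  A^T y >= c,  y >= 0.

So the dual LP is:
  minimize  10y1 + 8y2 + 31y3
  subject to:
    y1 + 4y3 >= 4
    y2 + 2y3 >= 4
    y1, y2, y3 >= 0

Solving the primal: x* = (3.75, 8).
  primal value c^T x* = 47.
Solving the dual: y* = (0, 2, 1).
  dual value b^T y* = 47.
Strong duality: c^T x* = b^T y*. Confirmed.

47


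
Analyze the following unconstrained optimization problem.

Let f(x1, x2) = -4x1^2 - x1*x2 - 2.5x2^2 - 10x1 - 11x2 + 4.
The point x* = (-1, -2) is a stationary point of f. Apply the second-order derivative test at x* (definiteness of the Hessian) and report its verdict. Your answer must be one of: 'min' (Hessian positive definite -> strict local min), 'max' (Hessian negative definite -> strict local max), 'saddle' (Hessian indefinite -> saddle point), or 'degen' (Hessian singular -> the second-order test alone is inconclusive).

Compute the Hessian H = grad^2 f:
  H = [[-8, -1], [-1, -5]]
Verify stationarity: grad f(x*) = H x* + g = (0, 0).
Eigenvalues of H: -8.3028, -4.6972.
Both eigenvalues < 0, so H is negative definite -> x* is a strict local max.

max


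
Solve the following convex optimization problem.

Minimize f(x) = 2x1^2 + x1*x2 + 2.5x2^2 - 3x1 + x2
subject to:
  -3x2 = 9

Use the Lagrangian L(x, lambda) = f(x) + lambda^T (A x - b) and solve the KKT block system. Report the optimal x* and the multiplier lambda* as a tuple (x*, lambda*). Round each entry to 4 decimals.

Form the Lagrangian:
  L(x, lambda) = (1/2) x^T Q x + c^T x + lambda^T (A x - b)
Stationarity (grad_x L = 0): Q x + c + A^T lambda = 0.
Primal feasibility: A x = b.

This gives the KKT block system:
  [ Q   A^T ] [ x     ]   [-c ]
  [ A    0  ] [ lambda ] = [ b ]

Solving the linear system:
  x*      = (1.5, -3)
  lambda* = (-4.1667)
  f(x*)   = 15

x* = (1.5, -3), lambda* = (-4.1667)


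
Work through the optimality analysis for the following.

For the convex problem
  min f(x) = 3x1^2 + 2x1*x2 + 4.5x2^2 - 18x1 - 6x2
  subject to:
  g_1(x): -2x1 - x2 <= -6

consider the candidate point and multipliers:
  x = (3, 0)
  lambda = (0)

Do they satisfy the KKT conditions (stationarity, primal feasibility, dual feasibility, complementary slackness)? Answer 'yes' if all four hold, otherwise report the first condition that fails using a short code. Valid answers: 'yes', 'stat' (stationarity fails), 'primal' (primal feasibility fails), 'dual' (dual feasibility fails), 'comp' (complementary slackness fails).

Gradient of f: grad f(x) = Q x + c = (0, 0)
Constraint values g_i(x) = a_i^T x - b_i:
  g_1((3, 0)) = 0
Stationarity residual: grad f(x) + sum_i lambda_i a_i = (0, 0)
  -> stationarity OK
Primal feasibility (all g_i <= 0): OK
Dual feasibility (all lambda_i >= 0): OK
Complementary slackness (lambda_i * g_i(x) = 0 for all i): OK

Verdict: yes, KKT holds.

yes


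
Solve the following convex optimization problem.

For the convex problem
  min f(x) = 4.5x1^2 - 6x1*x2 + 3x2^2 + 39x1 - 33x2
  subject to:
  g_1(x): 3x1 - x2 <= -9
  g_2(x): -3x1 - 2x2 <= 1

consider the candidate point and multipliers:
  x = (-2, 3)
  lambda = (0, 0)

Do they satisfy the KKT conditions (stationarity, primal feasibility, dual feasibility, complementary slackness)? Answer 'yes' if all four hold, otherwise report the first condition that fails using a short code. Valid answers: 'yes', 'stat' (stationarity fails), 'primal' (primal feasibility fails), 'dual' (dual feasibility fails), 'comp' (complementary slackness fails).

Gradient of f: grad f(x) = Q x + c = (3, -3)
Constraint values g_i(x) = a_i^T x - b_i:
  g_1((-2, 3)) = 0
  g_2((-2, 3)) = -1
Stationarity residual: grad f(x) + sum_i lambda_i a_i = (3, -3)
  -> stationarity FAILS
Primal feasibility (all g_i <= 0): OK
Dual feasibility (all lambda_i >= 0): OK
Complementary slackness (lambda_i * g_i(x) = 0 for all i): OK

Verdict: the first failing condition is stationarity -> stat.

stat


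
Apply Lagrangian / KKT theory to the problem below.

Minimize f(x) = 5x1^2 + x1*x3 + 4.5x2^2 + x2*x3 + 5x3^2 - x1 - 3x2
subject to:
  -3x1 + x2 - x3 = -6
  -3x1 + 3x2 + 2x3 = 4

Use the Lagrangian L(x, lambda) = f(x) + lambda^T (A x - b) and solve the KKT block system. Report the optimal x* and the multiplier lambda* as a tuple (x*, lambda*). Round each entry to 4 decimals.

Form the Lagrangian:
  L(x, lambda) = (1/2) x^T Q x + c^T x + lambda^T (A x - b)
Stationarity (grad_x L = 0): Q x + c + A^T lambda = 0.
Primal feasibility: A x = b.

This gives the KKT block system:
  [ Q   A^T ] [ x     ]   [-c ]
  [ A    0  ] [ lambda ] = [ b ]

Solving the linear system:
  x*      = (1.5132, 1.1238, 2.5841)
  lambda* = (13.2075, -7.6354)
  f(x*)   = 52.4509

x* = (1.5132, 1.1238, 2.5841), lambda* = (13.2075, -7.6354)


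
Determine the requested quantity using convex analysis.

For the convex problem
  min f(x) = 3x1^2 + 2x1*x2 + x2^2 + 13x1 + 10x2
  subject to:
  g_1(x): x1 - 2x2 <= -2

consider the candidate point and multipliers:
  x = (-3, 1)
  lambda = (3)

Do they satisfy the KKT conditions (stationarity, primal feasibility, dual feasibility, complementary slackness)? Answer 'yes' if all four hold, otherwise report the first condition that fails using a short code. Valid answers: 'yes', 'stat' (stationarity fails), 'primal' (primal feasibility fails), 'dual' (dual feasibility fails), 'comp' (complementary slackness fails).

Gradient of f: grad f(x) = Q x + c = (-3, 6)
Constraint values g_i(x) = a_i^T x - b_i:
  g_1((-3, 1)) = -3
Stationarity residual: grad f(x) + sum_i lambda_i a_i = (0, 0)
  -> stationarity OK
Primal feasibility (all g_i <= 0): OK
Dual feasibility (all lambda_i >= 0): OK
Complementary slackness (lambda_i * g_i(x) = 0 for all i): FAILS

Verdict: the first failing condition is complementary_slackness -> comp.

comp


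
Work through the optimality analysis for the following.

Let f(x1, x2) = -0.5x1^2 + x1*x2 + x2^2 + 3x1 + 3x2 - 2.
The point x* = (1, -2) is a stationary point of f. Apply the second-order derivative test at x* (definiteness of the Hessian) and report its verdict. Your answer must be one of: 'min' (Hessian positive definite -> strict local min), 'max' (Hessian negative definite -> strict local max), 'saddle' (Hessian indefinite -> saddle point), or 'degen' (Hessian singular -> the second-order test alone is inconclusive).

Compute the Hessian H = grad^2 f:
  H = [[-1, 1], [1, 2]]
Verify stationarity: grad f(x*) = H x* + g = (0, 0).
Eigenvalues of H: -1.3028, 2.3028.
Eigenvalues have mixed signs, so H is indefinite -> x* is a saddle point.

saddle


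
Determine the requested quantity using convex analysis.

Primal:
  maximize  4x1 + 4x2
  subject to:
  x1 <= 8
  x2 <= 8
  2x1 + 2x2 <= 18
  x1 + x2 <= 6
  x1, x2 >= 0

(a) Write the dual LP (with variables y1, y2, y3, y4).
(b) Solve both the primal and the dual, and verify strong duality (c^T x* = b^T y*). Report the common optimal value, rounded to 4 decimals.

The standard primal-dual pair for 'max c^T x s.t. A x <= b, x >= 0' is:
  Dual:  min b^T y  s.t.  A^T y >= c,  y >= 0.

So the dual LP is:
  minimize  8y1 + 8y2 + 18y3 + 6y4
  subject to:
    y1 + 2y3 + y4 >= 4
    y2 + 2y3 + y4 >= 4
    y1, y2, y3, y4 >= 0

Solving the primal: x* = (6, 0).
  primal value c^T x* = 24.
Solving the dual: y* = (0, 0, 0, 4).
  dual value b^T y* = 24.
Strong duality: c^T x* = b^T y*. Confirmed.

24


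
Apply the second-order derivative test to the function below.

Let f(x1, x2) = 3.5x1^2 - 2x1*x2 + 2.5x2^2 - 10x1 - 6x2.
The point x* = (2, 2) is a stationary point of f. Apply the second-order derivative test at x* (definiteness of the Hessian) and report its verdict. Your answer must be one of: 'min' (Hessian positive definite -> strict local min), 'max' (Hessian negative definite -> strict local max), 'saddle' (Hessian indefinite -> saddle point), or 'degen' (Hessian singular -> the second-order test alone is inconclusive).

Compute the Hessian H = grad^2 f:
  H = [[7, -2], [-2, 5]]
Verify stationarity: grad f(x*) = H x* + g = (0, 0).
Eigenvalues of H: 3.7639, 8.2361.
Both eigenvalues > 0, so H is positive definite -> x* is a strict local min.

min


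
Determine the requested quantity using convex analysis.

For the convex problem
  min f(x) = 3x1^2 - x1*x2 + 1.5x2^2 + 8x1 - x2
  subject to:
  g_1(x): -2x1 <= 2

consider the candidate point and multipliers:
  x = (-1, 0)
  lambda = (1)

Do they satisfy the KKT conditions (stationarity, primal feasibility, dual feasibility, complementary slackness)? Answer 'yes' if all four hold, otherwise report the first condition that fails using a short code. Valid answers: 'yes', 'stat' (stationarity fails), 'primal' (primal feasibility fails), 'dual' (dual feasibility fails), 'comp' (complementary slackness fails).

Gradient of f: grad f(x) = Q x + c = (2, 0)
Constraint values g_i(x) = a_i^T x - b_i:
  g_1((-1, 0)) = 0
Stationarity residual: grad f(x) + sum_i lambda_i a_i = (0, 0)
  -> stationarity OK
Primal feasibility (all g_i <= 0): OK
Dual feasibility (all lambda_i >= 0): OK
Complementary slackness (lambda_i * g_i(x) = 0 for all i): OK

Verdict: yes, KKT holds.

yes


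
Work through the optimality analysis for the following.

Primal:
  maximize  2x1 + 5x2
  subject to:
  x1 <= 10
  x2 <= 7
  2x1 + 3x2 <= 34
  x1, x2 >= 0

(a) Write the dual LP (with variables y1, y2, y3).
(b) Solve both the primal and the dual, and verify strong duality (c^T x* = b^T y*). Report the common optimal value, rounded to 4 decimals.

The standard primal-dual pair for 'max c^T x s.t. A x <= b, x >= 0' is:
  Dual:  min b^T y  s.t.  A^T y >= c,  y >= 0.

So the dual LP is:
  minimize  10y1 + 7y2 + 34y3
  subject to:
    y1 + 2y3 >= 2
    y2 + 3y3 >= 5
    y1, y2, y3 >= 0

Solving the primal: x* = (6.5, 7).
  primal value c^T x* = 48.
Solving the dual: y* = (0, 2, 1).
  dual value b^T y* = 48.
Strong duality: c^T x* = b^T y*. Confirmed.

48


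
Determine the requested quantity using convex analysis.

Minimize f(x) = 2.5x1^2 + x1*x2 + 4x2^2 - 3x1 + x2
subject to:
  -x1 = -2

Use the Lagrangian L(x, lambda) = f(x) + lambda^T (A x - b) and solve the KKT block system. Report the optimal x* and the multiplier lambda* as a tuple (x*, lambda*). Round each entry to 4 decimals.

Form the Lagrangian:
  L(x, lambda) = (1/2) x^T Q x + c^T x + lambda^T (A x - b)
Stationarity (grad_x L = 0): Q x + c + A^T lambda = 0.
Primal feasibility: A x = b.

This gives the KKT block system:
  [ Q   A^T ] [ x     ]   [-c ]
  [ A    0  ] [ lambda ] = [ b ]

Solving the linear system:
  x*      = (2, -0.375)
  lambda* = (6.625)
  f(x*)   = 3.4375

x* = (2, -0.375), lambda* = (6.625)
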